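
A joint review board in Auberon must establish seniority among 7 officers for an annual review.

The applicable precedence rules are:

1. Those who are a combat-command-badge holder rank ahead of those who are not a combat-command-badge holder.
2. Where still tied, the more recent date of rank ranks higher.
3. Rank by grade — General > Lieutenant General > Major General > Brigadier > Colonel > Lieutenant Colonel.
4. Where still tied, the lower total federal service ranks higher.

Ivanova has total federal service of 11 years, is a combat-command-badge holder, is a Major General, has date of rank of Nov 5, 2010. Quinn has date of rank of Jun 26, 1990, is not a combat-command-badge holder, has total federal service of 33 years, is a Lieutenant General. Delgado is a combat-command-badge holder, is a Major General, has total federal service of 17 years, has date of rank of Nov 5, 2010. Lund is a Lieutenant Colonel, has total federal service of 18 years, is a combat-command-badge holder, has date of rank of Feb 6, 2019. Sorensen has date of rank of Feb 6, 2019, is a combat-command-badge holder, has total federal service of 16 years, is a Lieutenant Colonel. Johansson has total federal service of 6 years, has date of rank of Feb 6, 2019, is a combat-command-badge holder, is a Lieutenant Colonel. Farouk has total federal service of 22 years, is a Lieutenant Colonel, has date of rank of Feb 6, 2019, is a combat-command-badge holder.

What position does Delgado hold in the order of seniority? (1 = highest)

6

By the first rule: Johansson, Sorensen, Lund, Farouk, Ivanova and Delgado (each a combat-command-badge holder); then Quinn (not a combat-command-badge holder).
Among Johansson, Sorensen, Lund, Farouk, Ivanova and Delgado, by date of rank (later first): Johansson, Sorensen, Lund and Farouk (Feb 6, 2019) before Ivanova and Delgado (Nov 5, 2010).
Johansson, Sorensen, Lund and Farouk are each Lieutenant Colonel, so the next rule applies.
Among Johansson, Sorensen, Lund and Farouk, by total federal service (lower first): Johansson (6 years) before Sorensen (16 years) before Lund (18 years) before Farouk (22 years).
Ivanova and Delgado are each Major General, so the next rule applies.
Among Ivanova and Delgado, by total federal service (lower first): Ivanova (11 years) before Delgado (17 years).
Order: Johansson, Sorensen, Lund, Farouk, Ivanova, Delgado, Quinn. So position 6.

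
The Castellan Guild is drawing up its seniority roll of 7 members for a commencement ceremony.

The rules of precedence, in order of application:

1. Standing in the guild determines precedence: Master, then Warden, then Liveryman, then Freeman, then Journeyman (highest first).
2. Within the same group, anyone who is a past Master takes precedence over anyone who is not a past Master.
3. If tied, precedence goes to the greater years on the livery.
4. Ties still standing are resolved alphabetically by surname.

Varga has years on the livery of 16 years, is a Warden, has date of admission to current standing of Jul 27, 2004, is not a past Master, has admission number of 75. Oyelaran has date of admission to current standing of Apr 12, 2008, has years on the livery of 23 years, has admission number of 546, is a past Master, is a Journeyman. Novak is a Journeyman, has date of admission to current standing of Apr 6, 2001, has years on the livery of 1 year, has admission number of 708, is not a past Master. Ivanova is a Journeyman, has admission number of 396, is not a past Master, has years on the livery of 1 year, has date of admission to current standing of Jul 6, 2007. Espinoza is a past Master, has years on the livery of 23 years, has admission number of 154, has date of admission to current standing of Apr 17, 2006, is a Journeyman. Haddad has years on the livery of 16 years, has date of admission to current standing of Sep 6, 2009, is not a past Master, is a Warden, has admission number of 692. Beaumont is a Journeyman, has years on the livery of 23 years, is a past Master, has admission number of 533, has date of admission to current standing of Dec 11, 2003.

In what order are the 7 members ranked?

Haddad, Varga, Beaumont, Espinoza, Oyelaran, Ivanova, Novak

By standing in the guild: Haddad and Varga (Warden); then Beaumont, Espinoza, Oyelaran, Ivanova and Novak (Journeyman).
Haddad and Varga are each not a past Master, so the next rule applies.
Haddad and Varga both have years on the livery 16 years, so the next rule applies.
Among Haddad and Varga, alphabetically by surname: Haddad before Varga.
Among Beaumont, Espinoza, Oyelaran, Ivanova and Novak, a past Master before not a past Master: Beaumont, Espinoza and Oyelaran (a past Master) before Ivanova and Novak (not a past Master).
Beaumont, Espinoza and Oyelaran all have years on the livery 23 years, so the next rule applies.
Among Beaumont, Espinoza and Oyelaran, alphabetically by surname: Beaumont before Espinoza before Oyelaran.
Ivanova and Novak both have years on the livery 1 year, so the next rule applies.
Among Ivanova and Novak, alphabetically by surname: Ivanova before Novak.
Full order: Haddad, Varga, Beaumont, Espinoza, Oyelaran, Ivanova, Novak.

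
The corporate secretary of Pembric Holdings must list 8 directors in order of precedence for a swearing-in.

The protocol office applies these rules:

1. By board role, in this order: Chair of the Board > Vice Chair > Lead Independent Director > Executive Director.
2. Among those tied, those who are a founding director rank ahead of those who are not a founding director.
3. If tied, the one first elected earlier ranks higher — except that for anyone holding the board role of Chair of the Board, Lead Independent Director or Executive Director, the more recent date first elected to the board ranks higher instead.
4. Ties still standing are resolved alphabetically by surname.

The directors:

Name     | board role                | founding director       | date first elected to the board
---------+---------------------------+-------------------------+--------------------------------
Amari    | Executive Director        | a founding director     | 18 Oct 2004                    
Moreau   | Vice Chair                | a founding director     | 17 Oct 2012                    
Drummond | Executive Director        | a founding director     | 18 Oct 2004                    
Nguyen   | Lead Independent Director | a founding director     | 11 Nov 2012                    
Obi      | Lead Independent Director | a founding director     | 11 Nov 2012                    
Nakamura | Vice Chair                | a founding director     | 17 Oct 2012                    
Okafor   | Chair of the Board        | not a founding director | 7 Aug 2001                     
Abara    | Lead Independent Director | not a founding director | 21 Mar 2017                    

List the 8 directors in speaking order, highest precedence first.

Okafor, Moreau, Nakamura, Nguyen, Obi, Abara, Amari, Drummond

By board role: Okafor (Chair of the Board); then Moreau and Nakamura (Vice Chair); then Nguyen, Obi and Abara (Lead Independent Director); then Amari and Drummond (Executive Director).
Moreau and Nakamura are each a founding director, so the next rule applies.
Moreau and Nakamura both have date first elected to the board 17 Oct 2012, so the next rule applies.
Among Moreau and Nakamura, alphabetically by surname: Moreau before Nakamura.
Among Nguyen, Obi and Abara, a founding director before not a founding director: Nguyen and Obi (a founding director) before Abara (not a founding director).
Nguyen and Obi both have date first elected to the board 11 Nov 2012, so the next rule applies.
Among Nguyen and Obi, alphabetically by surname: Nguyen before Obi.
Amari and Drummond are each a founding director, so the next rule applies.
Amari and Drummond both have date first elected to the board 18 Oct 2004, so the next rule applies.
Among Amari and Drummond, alphabetically by surname: Amari before Drummond.
Full order: Okafor, Moreau, Nakamura, Nguyen, Obi, Abara, Amari, Drummond.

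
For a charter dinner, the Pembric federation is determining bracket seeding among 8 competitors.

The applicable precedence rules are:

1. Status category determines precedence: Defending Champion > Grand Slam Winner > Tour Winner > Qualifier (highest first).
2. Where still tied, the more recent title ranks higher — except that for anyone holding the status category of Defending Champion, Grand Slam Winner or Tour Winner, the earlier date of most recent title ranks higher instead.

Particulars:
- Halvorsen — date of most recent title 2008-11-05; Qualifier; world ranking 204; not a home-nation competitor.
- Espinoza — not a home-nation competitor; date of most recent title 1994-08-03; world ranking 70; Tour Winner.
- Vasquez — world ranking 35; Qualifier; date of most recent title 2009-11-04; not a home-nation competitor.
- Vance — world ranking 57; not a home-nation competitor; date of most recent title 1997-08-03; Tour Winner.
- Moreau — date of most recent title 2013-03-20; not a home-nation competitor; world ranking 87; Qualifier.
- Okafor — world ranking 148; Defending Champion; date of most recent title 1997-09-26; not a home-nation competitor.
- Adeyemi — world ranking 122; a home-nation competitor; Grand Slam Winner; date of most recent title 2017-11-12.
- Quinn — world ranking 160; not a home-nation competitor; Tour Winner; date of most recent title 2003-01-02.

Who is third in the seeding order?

Espinoza

By status category: Okafor (Defending Champion); then Adeyemi (Grand Slam Winner); then Espinoza, Vance and Quinn (Tour Winner); then Moreau, Vasquez and Halvorsen (Qualifier).
Among Espinoza, Vance and Quinn, by date of most recent title (earlier first) (reversed rule for this group): Espinoza (1994-08-03) before Vance (1997-08-03) before Quinn (2003-01-02).
Among Moreau, Vasquez and Halvorsen, by date of most recent title (later first): Moreau (2013-03-20) before Vasquez (2009-11-04) before Halvorsen (2008-11-05).
Order: Okafor, Adeyemi, Espinoza, Vance, Quinn, Moreau, Vasquez, Halvorsen.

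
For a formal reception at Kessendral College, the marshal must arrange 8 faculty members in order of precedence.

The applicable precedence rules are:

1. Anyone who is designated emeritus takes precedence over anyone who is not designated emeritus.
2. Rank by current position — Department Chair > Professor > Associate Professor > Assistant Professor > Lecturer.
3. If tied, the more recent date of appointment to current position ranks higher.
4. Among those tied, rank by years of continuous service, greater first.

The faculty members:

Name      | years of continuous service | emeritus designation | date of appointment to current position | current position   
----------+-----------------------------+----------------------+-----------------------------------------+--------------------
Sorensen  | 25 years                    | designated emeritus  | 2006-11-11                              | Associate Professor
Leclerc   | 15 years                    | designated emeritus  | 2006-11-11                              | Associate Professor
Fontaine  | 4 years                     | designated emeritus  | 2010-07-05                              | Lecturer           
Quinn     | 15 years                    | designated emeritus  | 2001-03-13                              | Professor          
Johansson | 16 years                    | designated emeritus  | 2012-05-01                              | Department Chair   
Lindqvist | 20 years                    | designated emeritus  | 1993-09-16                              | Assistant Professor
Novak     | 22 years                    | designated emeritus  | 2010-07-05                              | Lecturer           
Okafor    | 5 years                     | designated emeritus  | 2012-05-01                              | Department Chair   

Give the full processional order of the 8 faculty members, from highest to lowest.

By the first rule: Johansson, Okafor, Quinn, Sorensen, Leclerc, Lindqvist, Novak and Fontaine (each designated emeritus).
Among Johansson, Okafor, Quinn, Sorensen, Leclerc, Lindqvist, Novak and Fontaine, by current position: Johansson and Okafor (Department Chair) before Quinn (Professor) before Sorensen and Leclerc (Associate Professor) before Lindqvist (Assistant Professor) before Novak and Fontaine (Lecturer).
Johansson and Okafor both have date of appointment to current position 2012-05-01, so the next rule applies.
Among Johansson and Okafor, by years of continuous service (higher first): Johansson (16 years) before Okafor (5 years).
Sorensen and Leclerc both have date of appointment to current position 2006-11-11, so the next rule applies.
Among Sorensen and Leclerc, by years of continuous service (higher first): Sorensen (25 years) before Leclerc (15 years).
Novak and Fontaine both have date of appointment to current position 2010-07-05, so the next rule applies.
Among Novak and Fontaine, by years of continuous service (higher first): Novak (22 years) before Fontaine (4 years).
Full order: Johansson, Okafor, Quinn, Sorensen, Leclerc, Lindqvist, Novak, Fontaine.

Johansson, Okafor, Quinn, Sorensen, Leclerc, Lindqvist, Novak, Fontaine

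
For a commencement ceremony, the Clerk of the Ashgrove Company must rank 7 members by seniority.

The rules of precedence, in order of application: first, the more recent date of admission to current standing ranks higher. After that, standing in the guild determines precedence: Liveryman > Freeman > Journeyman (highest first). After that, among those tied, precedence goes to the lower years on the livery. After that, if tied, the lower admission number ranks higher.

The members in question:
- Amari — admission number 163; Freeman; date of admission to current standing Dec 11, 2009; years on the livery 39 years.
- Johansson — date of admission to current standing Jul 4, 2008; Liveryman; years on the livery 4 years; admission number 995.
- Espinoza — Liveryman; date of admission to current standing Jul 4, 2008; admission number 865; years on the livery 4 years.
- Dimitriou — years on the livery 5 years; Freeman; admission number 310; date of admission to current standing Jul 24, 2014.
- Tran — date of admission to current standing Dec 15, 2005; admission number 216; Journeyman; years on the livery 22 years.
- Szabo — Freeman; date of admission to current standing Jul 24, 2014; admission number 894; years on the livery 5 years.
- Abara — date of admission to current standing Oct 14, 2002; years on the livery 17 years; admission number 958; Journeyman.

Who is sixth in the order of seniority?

By date of admission to current standing (later first): Dimitriou and Szabo (both Jul 24, 2014); then Amari (Dec 11, 2009); then Espinoza and Johansson (both Jul 4, 2008); then Tran (Dec 15, 2005); then Abara (Oct 14, 2002).
Dimitriou and Szabo are each Freeman, so the next rule applies.
Dimitriou and Szabo both have years on the livery 5 years, so the next rule applies.
Among Dimitriou and Szabo, by admission number (lower first): Dimitriou (310) before Szabo (894).
Espinoza and Johansson are each Liveryman, so the next rule applies.
Espinoza and Johansson both have years on the livery 4 years, so the next rule applies.
Among Espinoza and Johansson, by admission number (lower first): Espinoza (865) before Johansson (995).
Order: Dimitriou, Szabo, Amari, Espinoza, Johansson, Tran, Abara.

Tran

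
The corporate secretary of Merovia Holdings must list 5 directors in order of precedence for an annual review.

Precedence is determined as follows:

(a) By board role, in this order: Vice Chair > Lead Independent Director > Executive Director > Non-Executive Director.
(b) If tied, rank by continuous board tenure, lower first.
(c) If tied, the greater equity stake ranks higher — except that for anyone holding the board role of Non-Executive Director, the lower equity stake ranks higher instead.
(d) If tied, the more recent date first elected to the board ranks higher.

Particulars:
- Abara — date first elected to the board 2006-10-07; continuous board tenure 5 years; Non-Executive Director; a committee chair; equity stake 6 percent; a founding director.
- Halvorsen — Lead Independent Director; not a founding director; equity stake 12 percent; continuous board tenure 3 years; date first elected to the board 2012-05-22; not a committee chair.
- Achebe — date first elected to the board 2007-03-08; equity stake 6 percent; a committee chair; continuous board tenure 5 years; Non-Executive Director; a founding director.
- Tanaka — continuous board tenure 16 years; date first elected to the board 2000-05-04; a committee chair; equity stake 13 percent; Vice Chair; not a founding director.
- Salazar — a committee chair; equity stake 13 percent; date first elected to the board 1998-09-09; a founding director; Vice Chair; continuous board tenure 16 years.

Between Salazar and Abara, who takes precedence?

By board role: Tanaka and Salazar (Vice Chair); then Halvorsen (Lead Independent Director); then Achebe and Abara (Non-Executive Director).
Tanaka and Salazar both have continuous board tenure 16 years, so the next rule applies.
Tanaka and Salazar both have equity stake 13 percent, so the next rule applies.
Among Tanaka and Salazar, by date first elected to the board (later first): Tanaka (2000-05-04) before Salazar (1998-09-09).
Achebe and Abara both have continuous board tenure 5 years, so the next rule applies.
Achebe and Abara both have equity stake 6 percent, so the next rule applies.
Among Achebe and Abara, by date first elected to the board (later first): Achebe (2007-03-08) before Abara (2006-10-07).
So Salazar takes precedence.

Salazar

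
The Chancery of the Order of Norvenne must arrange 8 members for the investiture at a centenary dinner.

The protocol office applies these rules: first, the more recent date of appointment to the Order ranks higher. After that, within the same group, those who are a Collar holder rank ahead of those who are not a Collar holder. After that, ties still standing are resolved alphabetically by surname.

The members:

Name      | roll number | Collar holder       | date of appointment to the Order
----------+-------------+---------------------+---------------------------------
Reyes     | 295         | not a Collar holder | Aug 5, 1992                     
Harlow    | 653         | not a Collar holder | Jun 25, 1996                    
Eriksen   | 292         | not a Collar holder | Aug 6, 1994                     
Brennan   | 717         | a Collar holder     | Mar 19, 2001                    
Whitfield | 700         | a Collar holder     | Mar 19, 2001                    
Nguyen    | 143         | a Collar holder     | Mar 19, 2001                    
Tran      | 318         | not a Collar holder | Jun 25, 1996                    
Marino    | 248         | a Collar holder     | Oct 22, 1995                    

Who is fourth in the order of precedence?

By date of appointment to the Order (later first): Brennan, Nguyen and Whitfield (each Mar 19, 2001); then Harlow and Tran (both Jun 25, 1996); then Marino (Oct 22, 1995); then Eriksen (Aug 6, 1994); then Reyes (Aug 5, 1992).
Brennan, Nguyen and Whitfield are each a Collar holder, so the next rule applies.
Among Brennan, Nguyen and Whitfield, alphabetically by surname: Brennan before Nguyen before Whitfield.
Harlow and Tran are each not a Collar holder, so the next rule applies.
Among Harlow and Tran, alphabetically by surname: Harlow before Tran.
Order: Brennan, Nguyen, Whitfield, Harlow, Tran, Marino, Eriksen, Reyes.

Harlow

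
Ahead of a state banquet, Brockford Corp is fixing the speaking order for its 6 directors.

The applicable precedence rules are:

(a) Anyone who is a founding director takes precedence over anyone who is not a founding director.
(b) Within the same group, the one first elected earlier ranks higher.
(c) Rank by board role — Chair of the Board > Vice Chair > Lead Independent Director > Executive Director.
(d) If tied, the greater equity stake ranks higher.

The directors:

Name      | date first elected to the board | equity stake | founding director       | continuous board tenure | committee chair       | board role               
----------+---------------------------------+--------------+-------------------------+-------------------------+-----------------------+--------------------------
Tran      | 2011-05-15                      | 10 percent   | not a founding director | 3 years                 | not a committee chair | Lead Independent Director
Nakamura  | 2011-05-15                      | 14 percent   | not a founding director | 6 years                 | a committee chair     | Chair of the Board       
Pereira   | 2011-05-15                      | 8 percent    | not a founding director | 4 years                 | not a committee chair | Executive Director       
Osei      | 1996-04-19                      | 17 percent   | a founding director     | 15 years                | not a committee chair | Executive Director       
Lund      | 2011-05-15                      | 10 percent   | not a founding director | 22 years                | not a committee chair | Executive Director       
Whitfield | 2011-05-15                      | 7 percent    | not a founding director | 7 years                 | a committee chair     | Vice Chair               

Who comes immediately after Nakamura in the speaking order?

By the first rule: Osei (a founding director); then Nakamura, Whitfield, Tran, Lund and Pereira (each not a founding director).
Nakamura, Whitfield, Tran, Lund and Pereira all have date first elected to the board 2011-05-15, so the next rule applies.
Among Nakamura, Whitfield, Tran, Lund and Pereira, by board role: Nakamura (Chair of the Board) before Whitfield (Vice Chair) before Tran (Lead Independent Director) before Lund and Pereira (Executive Director).
Among Lund and Pereira, by equity stake (higher first): Lund (10 percent) before Pereira (8 percent).
Order: Osei, Nakamura, Whitfield, Tran, Lund, Pereira.

Whitfield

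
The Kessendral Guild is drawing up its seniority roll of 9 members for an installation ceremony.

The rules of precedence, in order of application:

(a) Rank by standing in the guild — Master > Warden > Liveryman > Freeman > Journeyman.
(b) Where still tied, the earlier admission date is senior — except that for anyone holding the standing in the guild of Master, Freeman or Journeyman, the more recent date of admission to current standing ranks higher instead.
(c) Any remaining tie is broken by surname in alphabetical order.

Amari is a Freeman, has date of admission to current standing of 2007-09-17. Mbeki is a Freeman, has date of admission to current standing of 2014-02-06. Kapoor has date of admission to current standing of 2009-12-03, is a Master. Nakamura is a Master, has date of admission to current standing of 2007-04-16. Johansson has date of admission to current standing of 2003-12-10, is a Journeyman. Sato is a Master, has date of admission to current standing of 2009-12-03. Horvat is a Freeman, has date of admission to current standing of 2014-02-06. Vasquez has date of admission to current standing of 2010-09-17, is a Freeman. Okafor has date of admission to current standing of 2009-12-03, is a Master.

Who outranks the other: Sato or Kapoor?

By standing in the guild: Kapoor, Okafor, Sato and Nakamura (Master); then Horvat, Mbeki, Vasquez and Amari (Freeman); then Johansson (Journeyman).
Among Kapoor, Okafor, Sato and Nakamura, by date of admission to current standing (later first) (reversed rule for this group): Kapoor, Okafor and Sato (2009-12-03) before Nakamura (2007-04-16).
Among Kapoor, Okafor and Sato, alphabetically by surname: Kapoor before Okafor before Sato.
Among Horvat, Mbeki, Vasquez and Amari, by date of admission to current standing (later first) (reversed rule for this group): Horvat and Mbeki (2014-02-06) before Vasquez (2010-09-17) before Amari (2007-09-17).
Among Horvat and Mbeki, alphabetically by surname: Horvat before Mbeki.
So Kapoor takes precedence.

Kapoor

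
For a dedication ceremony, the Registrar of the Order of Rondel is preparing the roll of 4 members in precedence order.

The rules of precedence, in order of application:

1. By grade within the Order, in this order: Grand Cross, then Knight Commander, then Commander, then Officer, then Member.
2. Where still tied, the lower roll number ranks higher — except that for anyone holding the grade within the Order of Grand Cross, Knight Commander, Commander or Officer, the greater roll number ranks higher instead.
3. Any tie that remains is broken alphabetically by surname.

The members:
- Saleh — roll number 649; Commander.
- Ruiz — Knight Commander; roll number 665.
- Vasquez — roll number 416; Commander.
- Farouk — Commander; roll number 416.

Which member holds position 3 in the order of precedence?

Farouk

By grade within the Order: Ruiz (Knight Commander); then Saleh, Farouk and Vasquez (Commander).
Among Saleh, Farouk and Vasquez, by roll number (higher first) (reversed rule for this group): Saleh (649) before Farouk and Vasquez (416).
Among Farouk and Vasquez, alphabetically by surname: Farouk before Vasquez.
Order: Ruiz, Saleh, Farouk, Vasquez.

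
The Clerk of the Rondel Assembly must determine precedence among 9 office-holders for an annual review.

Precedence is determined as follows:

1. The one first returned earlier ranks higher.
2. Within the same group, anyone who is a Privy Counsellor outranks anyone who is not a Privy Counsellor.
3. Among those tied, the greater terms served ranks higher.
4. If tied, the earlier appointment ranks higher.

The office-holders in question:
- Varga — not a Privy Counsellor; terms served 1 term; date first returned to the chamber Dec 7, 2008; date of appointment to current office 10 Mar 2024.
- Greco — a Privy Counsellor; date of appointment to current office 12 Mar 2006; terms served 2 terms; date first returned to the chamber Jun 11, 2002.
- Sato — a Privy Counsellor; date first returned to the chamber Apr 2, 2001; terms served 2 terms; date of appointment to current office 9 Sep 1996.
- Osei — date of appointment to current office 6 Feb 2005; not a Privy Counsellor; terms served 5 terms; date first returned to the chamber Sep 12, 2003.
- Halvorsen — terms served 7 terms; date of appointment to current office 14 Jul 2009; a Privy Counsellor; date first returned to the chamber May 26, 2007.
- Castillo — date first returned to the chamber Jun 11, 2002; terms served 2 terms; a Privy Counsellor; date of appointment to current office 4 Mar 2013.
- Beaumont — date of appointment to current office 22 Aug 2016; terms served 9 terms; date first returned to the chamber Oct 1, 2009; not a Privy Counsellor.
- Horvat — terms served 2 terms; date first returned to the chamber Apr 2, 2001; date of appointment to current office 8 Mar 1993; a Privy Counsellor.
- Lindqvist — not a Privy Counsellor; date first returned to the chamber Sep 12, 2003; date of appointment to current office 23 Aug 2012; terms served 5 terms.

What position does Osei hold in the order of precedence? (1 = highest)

By date first returned to the chamber (earlier first): Horvat and Sato (both Apr 2, 2001); then Greco and Castillo (both Jun 11, 2002); then Osei and Lindqvist (both Sep 12, 2003); then Halvorsen (May 26, 2007); then Varga (Dec 7, 2008); then Beaumont (Oct 1, 2009).
Horvat and Sato are each a Privy Counsellor, so the next rule applies.
Horvat and Sato both have terms served 2 terms, so the next rule applies.
Among Horvat and Sato, by date of appointment to current office (earlier first): Horvat (8 Mar 1993) before Sato (9 Sep 1996).
Greco and Castillo are each a Privy Counsellor, so the next rule applies.
Greco and Castillo both have terms served 2 terms, so the next rule applies.
Among Greco and Castillo, by date of appointment to current office (earlier first): Greco (12 Mar 2006) before Castillo (4 Mar 2013).
Osei and Lindqvist are each not a Privy Counsellor, so the next rule applies.
Osei and Lindqvist both have terms served 5 terms, so the next rule applies.
Among Osei and Lindqvist, by date of appointment to current office (earlier first): Osei (6 Feb 2005) before Lindqvist (23 Aug 2012).
Order: Horvat, Sato, Greco, Castillo, Osei, Lindqvist, Halvorsen, Varga, Beaumont. So position 5.

5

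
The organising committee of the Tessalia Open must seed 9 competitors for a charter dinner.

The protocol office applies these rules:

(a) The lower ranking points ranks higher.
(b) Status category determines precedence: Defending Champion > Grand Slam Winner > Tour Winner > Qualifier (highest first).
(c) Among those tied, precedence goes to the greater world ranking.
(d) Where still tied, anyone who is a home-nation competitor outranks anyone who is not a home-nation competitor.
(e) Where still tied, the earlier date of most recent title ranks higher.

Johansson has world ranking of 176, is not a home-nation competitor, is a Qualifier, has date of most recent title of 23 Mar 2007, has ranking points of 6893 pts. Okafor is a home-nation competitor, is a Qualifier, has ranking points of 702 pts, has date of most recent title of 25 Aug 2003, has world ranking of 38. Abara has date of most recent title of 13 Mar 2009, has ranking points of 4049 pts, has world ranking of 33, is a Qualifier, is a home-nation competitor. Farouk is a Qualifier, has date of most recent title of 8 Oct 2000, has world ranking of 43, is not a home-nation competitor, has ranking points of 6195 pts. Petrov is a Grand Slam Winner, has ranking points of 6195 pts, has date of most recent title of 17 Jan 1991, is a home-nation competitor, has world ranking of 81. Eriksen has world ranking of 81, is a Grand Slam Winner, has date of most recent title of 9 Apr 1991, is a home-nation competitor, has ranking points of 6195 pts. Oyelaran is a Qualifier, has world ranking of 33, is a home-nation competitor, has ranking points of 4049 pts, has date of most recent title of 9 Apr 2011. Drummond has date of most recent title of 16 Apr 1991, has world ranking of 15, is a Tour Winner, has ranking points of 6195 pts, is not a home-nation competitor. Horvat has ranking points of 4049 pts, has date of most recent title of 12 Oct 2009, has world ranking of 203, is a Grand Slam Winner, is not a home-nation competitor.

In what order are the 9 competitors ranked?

Okafor, Horvat, Abara, Oyelaran, Petrov, Eriksen, Drummond, Farouk, Johansson

By ranking points (lower first): Okafor (702 pts); then Horvat, Abara and Oyelaran (each 4049 pts); then Petrov, Eriksen, Drummond and Farouk (each 6195 pts); then Johansson (6893 pts).
Among Horvat, Abara and Oyelaran, by status category: Horvat (Grand Slam Winner) before Abara and Oyelaran (Qualifier).
Abara and Oyelaran both have world ranking 33, so the next rule applies.
Abara and Oyelaran are each a home-nation competitor, so the next rule applies.
Among Abara and Oyelaran, by date of most recent title (earlier first): Abara (13 Mar 2009) before Oyelaran (9 Apr 2011).
Among Petrov, Eriksen, Drummond and Farouk, by status category: Petrov and Eriksen (Grand Slam Winner) before Drummond (Tour Winner) before Farouk (Qualifier).
Petrov and Eriksen both have world ranking 81, so the next rule applies.
Petrov and Eriksen are each a home-nation competitor, so the next rule applies.
Among Petrov and Eriksen, by date of most recent title (earlier first): Petrov (17 Jan 1991) before Eriksen (9 Apr 1991).
Full order: Okafor, Horvat, Abara, Oyelaran, Petrov, Eriksen, Drummond, Farouk, Johansson.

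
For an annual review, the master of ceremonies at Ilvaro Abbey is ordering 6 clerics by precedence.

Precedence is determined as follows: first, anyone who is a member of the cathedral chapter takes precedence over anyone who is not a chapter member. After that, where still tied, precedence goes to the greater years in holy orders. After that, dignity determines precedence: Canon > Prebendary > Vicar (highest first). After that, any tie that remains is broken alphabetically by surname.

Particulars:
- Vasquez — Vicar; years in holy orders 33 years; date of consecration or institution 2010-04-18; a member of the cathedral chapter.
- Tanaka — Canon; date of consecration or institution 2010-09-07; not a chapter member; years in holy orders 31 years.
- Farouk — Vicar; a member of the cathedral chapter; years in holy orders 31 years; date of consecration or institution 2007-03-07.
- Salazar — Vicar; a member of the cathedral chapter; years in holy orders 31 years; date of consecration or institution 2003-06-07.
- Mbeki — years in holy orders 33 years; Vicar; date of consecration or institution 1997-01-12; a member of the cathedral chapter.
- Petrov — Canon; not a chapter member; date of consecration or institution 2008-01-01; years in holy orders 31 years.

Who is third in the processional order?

By the first rule: Mbeki, Vasquez, Farouk and Salazar (each a member of the cathedral chapter); then Petrov and Tanaka (both not a chapter member).
Among Mbeki, Vasquez, Farouk and Salazar, by years in holy orders (higher first): Mbeki and Vasquez (33 years) before Farouk and Salazar (31 years).
Mbeki and Vasquez are each Vicar, so the next rule applies.
Among Mbeki and Vasquez, alphabetically by surname: Mbeki before Vasquez.
Farouk and Salazar are each Vicar, so the next rule applies.
Among Farouk and Salazar, alphabetically by surname: Farouk before Salazar.
Petrov and Tanaka both have years in holy orders 31 years, so the next rule applies.
Petrov and Tanaka are each Canon, so the next rule applies.
Among Petrov and Tanaka, alphabetically by surname: Petrov before Tanaka.
Order: Mbeki, Vasquez, Farouk, Salazar, Petrov, Tanaka.

Farouk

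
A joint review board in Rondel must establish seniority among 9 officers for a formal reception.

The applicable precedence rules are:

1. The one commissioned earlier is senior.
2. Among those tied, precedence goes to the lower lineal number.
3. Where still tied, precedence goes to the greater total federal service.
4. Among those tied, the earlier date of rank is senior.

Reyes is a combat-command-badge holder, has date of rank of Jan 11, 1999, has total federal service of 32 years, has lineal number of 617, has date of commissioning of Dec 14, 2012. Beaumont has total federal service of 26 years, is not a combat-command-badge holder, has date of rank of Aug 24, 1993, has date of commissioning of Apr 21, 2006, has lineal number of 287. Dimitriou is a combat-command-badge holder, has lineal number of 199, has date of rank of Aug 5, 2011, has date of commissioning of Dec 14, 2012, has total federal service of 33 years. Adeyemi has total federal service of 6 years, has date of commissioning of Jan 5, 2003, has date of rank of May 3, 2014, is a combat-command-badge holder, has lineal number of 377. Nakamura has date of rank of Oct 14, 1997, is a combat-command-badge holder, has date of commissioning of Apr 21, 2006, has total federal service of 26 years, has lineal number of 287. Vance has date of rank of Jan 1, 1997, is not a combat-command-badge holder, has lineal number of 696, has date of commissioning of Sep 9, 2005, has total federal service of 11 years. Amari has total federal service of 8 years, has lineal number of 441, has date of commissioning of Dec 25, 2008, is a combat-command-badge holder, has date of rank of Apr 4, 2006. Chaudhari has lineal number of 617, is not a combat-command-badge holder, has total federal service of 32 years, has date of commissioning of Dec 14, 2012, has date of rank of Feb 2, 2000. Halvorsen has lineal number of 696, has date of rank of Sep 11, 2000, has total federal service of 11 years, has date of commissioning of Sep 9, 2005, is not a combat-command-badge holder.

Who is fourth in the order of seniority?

Beaumont

By date of commissioning (earlier first): Adeyemi (Jan 5, 2003); then Vance and Halvorsen (both Sep 9, 2005); then Beaumont and Nakamura (both Apr 21, 2006); then Amari (Dec 25, 2008); then Dimitriou, Reyes and Chaudhari (each Dec 14, 2012).
Vance and Halvorsen both have lineal number 696, so the next rule applies.
Vance and Halvorsen both have total federal service 11 years, so the next rule applies.
Among Vance and Halvorsen, by date of rank (earlier first): Vance (Jan 1, 1997) before Halvorsen (Sep 11, 2000).
Beaumont and Nakamura both have lineal number 287, so the next rule applies.
Beaumont and Nakamura both have total federal service 26 years, so the next rule applies.
Among Beaumont and Nakamura, by date of rank (earlier first): Beaumont (Aug 24, 1993) before Nakamura (Oct 14, 1997).
Among Dimitriou, Reyes and Chaudhari, by lineal number (lower first): Dimitriou (199) before Reyes and Chaudhari (617).
Reyes and Chaudhari both have total federal service 32 years, so the next rule applies.
Among Reyes and Chaudhari, by date of rank (earlier first): Reyes (Jan 11, 1999) before Chaudhari (Feb 2, 2000).
Order: Adeyemi, Vance, Halvorsen, Beaumont, Nakamura, Amari, Dimitriou, Reyes, Chaudhari.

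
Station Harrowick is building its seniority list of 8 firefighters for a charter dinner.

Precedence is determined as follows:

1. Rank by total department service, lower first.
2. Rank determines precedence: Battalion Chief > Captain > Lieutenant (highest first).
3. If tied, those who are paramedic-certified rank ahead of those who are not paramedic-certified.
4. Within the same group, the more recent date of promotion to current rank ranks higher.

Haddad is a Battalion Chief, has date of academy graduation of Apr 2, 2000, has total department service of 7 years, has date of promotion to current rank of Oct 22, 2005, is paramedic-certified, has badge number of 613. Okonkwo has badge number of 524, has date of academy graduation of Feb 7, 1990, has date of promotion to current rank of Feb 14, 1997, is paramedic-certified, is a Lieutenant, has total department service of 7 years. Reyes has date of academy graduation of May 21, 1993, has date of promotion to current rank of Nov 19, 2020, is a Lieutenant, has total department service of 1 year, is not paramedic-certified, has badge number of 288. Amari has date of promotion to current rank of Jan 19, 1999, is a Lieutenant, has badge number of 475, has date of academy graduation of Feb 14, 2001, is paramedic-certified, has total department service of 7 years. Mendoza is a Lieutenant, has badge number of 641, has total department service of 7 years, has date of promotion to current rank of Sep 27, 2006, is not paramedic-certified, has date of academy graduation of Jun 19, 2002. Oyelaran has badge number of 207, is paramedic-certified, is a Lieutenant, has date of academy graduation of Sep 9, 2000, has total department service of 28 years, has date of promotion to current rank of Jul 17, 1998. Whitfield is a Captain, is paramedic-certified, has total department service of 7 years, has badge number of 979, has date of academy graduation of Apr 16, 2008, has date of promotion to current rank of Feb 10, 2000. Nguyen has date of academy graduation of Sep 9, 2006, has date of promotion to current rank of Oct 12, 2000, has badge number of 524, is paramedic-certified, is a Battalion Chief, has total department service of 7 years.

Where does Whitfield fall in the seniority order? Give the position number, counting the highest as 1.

4

By total department service (lower first): Reyes (1 year); then Haddad, Nguyen, Whitfield, Amari, Okonkwo and Mendoza (each 7 years); then Oyelaran (28 years).
Among Haddad, Nguyen, Whitfield, Amari, Okonkwo and Mendoza, by rank: Haddad and Nguyen (Battalion Chief) before Whitfield (Captain) before Amari, Okonkwo and Mendoza (Lieutenant).
Haddad and Nguyen are each paramedic-certified, so the next rule applies.
Among Haddad and Nguyen, by date of promotion to current rank (later first): Haddad (Oct 22, 2005) before Nguyen (Oct 12, 2000).
Among Amari, Okonkwo and Mendoza, paramedic-certified before not paramedic-certified: Amari and Okonkwo (paramedic-certified) before Mendoza (not paramedic-certified).
Among Amari and Okonkwo, by date of promotion to current rank (later first): Amari (Jan 19, 1999) before Okonkwo (Feb 14, 1997).
Order: Reyes, Haddad, Nguyen, Whitfield, Amari, Okonkwo, Mendoza, Oyelaran. So position 4.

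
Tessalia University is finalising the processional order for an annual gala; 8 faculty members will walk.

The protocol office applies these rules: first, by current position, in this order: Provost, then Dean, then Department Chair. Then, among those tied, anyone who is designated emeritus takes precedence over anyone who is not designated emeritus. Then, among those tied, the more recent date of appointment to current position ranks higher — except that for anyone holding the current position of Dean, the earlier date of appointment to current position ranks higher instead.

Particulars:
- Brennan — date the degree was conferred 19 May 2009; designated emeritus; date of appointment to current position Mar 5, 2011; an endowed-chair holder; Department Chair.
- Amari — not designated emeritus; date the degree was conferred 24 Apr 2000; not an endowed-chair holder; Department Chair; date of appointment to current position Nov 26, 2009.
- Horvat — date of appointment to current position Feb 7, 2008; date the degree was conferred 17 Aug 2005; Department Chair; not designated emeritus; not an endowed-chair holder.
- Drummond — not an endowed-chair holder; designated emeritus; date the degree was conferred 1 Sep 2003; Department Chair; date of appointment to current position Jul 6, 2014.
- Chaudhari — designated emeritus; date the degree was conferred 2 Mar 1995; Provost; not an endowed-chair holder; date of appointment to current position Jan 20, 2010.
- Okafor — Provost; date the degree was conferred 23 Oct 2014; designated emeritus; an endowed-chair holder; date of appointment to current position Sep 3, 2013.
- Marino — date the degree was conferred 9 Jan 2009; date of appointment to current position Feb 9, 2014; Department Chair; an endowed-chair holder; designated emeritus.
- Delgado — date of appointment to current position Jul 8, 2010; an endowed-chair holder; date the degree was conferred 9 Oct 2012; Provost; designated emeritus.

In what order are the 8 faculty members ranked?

By current position: Okafor, Delgado and Chaudhari (Provost); then Drummond, Marino, Brennan, Amari and Horvat (Department Chair).
Okafor, Delgado and Chaudhari are each designated emeritus, so the next rule applies.
Among Okafor, Delgado and Chaudhari, by date of appointment to current position (later first): Okafor (Sep 3, 2013) before Delgado (Jul 8, 2010) before Chaudhari (Jan 20, 2010).
Among Drummond, Marino, Brennan, Amari and Horvat, designated emeritus before not designated emeritus: Drummond, Marino and Brennan (designated emeritus) before Amari and Horvat (not designated emeritus).
Among Drummond, Marino and Brennan, by date of appointment to current position (later first): Drummond (Jul 6, 2014) before Marino (Feb 9, 2014) before Brennan (Mar 5, 2011).
Among Amari and Horvat, by date of appointment to current position (later first): Amari (Nov 26, 2009) before Horvat (Feb 7, 2008).
Full order: Okafor, Delgado, Chaudhari, Drummond, Marino, Brennan, Amari, Horvat.

Okafor, Delgado, Chaudhari, Drummond, Marino, Brennan, Amari, Horvat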